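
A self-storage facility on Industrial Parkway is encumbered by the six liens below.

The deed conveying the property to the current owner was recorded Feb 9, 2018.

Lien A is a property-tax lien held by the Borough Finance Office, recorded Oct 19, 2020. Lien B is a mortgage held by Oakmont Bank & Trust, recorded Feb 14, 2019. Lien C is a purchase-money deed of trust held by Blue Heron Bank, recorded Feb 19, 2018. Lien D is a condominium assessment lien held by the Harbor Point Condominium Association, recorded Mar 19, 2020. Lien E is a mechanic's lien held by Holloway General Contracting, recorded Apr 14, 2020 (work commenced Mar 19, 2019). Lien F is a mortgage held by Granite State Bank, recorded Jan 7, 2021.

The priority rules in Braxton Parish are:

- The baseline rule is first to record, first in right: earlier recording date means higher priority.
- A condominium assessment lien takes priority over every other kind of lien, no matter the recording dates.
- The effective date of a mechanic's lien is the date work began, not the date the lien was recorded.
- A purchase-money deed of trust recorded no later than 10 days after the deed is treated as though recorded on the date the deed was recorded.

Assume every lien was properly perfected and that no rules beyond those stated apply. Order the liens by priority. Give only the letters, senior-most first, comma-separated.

D, C, B, E, A, F

First, effective dates: C's effective date is the deed date, Feb 9, 2018; E is treated as recorded Mar 19, 2019, the work-commencement date.
As a condominium assessment lien, D is senior to every other lien.
Among the remaining liens, by effective date: C (Feb 9, 2018), B (Feb 14, 2019), E (Mar 19, 2019), A (Oct 19, 2020), F (Jan 7, 2021).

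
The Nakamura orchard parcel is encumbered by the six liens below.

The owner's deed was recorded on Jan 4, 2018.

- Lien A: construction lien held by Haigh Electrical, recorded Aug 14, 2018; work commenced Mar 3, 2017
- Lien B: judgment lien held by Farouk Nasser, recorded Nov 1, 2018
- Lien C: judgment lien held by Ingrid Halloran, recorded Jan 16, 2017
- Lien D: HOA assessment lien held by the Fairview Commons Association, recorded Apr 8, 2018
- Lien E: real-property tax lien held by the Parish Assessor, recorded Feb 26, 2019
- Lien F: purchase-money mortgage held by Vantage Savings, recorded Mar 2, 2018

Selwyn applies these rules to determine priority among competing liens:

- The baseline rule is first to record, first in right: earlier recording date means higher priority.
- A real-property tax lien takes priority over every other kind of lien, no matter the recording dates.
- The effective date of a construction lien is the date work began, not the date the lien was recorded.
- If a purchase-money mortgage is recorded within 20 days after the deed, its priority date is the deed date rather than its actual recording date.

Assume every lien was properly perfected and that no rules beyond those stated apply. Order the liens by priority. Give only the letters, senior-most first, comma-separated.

Effective dates after the stated exceptions: A relates back to Mar 3, 2017 (work commenced); F missed the 20-day window (57 days after the deed), so its recording date stands.
E is a real-property tax lien and takes priority over every other lien.
Among the remaining liens, by effective date: C (Jan 16, 2017), A (Mar 3, 2017), F (Mar 2, 2018), D (Apr 8, 2018), B (Nov 1, 2018).

E, C, A, F, D, B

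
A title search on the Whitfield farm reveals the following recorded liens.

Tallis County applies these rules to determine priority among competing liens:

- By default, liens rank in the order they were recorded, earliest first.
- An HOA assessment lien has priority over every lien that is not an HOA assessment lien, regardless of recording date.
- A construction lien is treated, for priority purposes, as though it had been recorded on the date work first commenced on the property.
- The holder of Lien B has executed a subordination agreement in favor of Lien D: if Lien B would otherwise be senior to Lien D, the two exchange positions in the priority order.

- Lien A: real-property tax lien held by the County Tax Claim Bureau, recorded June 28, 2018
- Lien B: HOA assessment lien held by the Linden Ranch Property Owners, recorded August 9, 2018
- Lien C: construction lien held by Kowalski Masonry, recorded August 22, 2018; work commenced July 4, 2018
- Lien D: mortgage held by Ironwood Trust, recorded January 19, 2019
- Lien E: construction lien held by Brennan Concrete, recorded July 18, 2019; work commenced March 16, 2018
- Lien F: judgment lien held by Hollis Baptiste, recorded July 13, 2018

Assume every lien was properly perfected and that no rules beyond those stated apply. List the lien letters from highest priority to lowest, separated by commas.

D, E, A, C, F, B

Effective dates: C is treated as recorded July 4, 2018, the work-commencement date; E relates back to March 16, 2018 (work commenced).
B, as an HOA assessment lien, has superpriority and ranks first.
Among the remaining liens, by effective date: E (March 16, 2018), A (June 28, 2018), C (July 4, 2018), F (July 13, 2018), D (January 19, 2019).
The subordination applies — B was senior to D — so B and D swap.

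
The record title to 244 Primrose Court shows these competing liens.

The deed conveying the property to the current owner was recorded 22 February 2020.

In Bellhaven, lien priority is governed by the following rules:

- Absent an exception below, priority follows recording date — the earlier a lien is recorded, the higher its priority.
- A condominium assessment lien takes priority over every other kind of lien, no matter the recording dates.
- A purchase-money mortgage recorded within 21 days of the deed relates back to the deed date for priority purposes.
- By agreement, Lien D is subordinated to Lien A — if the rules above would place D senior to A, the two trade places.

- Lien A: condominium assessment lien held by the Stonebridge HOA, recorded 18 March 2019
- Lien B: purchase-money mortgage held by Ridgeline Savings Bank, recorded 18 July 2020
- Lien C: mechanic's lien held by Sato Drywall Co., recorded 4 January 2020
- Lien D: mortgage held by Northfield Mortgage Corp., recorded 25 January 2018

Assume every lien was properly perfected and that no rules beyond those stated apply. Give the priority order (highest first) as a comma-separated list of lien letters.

Effective dates: B was recorded 147 days after the deed, outside the 21-day window, so it keeps its recording date.
A, as a condominium assessment lien, has superpriority and ranks first.
Among the remaining liens, by effective date: D (25 January 2018), C (4 January 2020), B (18 July 2020).
D already ranks below A; the subordination has no effect.

A, D, C, B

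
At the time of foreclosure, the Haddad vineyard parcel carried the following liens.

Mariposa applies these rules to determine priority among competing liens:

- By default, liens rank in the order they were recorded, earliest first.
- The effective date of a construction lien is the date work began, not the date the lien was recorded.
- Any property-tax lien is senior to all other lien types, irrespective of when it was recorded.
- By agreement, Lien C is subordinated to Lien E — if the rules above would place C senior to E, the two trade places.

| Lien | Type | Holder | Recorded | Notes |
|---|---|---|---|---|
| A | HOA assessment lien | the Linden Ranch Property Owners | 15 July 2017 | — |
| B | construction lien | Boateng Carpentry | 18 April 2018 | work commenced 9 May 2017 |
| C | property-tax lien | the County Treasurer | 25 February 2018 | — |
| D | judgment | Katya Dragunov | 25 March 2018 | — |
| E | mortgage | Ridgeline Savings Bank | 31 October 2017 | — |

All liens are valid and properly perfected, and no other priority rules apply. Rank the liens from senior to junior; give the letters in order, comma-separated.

E, B, A, C, D

Effective dates after the stated exceptions: B's effective date is 9 May 2017, when work began.
C, as a property-tax lien, has superpriority and ranks first.
Ordering the rest by effective date: B (9 May 2017), A (15 July 2017), E (31 October 2017), D (25 March 2018).
C would otherwise be senior to E, so under the subordination agreement C and E exchange positions.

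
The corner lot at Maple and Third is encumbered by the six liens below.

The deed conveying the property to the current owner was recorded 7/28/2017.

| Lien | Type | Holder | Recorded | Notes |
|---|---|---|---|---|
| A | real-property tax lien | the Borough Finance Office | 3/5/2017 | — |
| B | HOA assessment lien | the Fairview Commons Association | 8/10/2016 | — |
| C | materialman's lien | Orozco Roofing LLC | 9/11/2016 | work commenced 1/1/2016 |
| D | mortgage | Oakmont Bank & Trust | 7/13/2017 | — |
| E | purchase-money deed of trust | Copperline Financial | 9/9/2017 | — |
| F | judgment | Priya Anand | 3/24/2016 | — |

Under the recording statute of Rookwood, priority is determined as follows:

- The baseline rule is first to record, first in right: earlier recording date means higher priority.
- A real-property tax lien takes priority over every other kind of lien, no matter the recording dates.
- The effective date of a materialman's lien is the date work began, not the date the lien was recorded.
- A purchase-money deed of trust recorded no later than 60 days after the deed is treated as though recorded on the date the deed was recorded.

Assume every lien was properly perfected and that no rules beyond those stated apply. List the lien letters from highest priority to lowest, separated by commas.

Effective dates: C is treated as recorded 1/1/2016, the work-commencement date; E's effective date is the deed date, 7/28/2017.
A is a real-property tax lien and takes priority over every other lien.
Among the remaining liens, by effective date: C (1/1/2016), F (3/24/2016), B (8/10/2016), D (7/13/2017), E (7/28/2017).

A, C, F, B, D, E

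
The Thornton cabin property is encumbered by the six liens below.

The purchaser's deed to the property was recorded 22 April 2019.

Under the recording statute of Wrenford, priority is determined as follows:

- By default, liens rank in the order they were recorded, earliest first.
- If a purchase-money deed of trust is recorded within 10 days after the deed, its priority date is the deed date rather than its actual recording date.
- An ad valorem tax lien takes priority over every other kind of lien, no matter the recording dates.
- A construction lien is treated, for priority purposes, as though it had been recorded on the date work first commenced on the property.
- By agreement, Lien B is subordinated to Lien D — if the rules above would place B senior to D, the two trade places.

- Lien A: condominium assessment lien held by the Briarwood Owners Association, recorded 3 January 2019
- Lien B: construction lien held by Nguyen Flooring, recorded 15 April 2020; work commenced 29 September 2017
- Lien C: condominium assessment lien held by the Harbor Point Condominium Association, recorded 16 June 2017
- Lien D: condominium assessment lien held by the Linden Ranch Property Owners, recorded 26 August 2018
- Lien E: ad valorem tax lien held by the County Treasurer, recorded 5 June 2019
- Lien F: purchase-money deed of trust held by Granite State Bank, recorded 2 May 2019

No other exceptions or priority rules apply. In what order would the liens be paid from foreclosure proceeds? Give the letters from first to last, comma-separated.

E, C, D, B, A, F

Adjusting effective dates: B is treated as recorded 29 September 2017, the work-commencement date; F was recorded within the 10-day window, so its effective date is the deed date 22 April 2019.
E is an ad valorem tax lien, so it outranks all other liens regardless of date.
The other liens, earliest effective date first: C (16 June 2017), B (29 September 2017), D (26 August 2018), A (3 January 2019), F (22 April 2019).
B is senior to D before the subordination, so the two trade places.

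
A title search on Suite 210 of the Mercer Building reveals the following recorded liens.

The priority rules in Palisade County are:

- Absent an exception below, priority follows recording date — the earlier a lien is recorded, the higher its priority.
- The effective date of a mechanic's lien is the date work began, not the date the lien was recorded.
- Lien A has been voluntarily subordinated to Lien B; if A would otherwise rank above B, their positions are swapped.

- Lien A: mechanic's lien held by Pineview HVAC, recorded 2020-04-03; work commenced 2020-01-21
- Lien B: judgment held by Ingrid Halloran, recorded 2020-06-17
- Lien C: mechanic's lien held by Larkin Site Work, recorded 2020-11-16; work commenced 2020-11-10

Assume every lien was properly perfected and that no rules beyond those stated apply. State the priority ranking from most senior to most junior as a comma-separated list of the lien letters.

B, A, C

First, effective dates: A relates back to 2020-01-21 (work commenced); C's effective date is 2020-11-10, when work began.
By effective date, earliest first: A (2020-01-21), B (2020-06-17), C (2020-11-10).
A would otherwise be senior to B, so under the subordination agreement A and B exchange positions.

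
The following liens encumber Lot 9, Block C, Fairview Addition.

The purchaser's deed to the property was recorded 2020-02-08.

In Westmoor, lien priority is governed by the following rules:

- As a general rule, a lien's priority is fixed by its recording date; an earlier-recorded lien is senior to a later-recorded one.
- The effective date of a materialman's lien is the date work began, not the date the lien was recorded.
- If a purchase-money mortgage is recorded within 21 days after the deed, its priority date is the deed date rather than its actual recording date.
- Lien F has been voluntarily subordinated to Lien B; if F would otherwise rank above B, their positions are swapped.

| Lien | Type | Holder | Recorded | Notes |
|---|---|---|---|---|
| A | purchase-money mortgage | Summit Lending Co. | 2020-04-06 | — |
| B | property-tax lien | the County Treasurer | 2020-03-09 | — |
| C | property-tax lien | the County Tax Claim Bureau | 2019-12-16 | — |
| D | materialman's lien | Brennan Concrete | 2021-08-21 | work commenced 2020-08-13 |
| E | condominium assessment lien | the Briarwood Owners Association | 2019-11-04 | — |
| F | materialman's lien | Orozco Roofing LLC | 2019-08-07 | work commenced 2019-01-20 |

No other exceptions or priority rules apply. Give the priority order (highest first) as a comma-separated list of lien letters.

Adjusting effective dates: A missed the 21-day window (58 days after the deed), so its recording date stands; D is treated as recorded 2020-08-13, the work-commencement date; F is treated as recorded 2019-01-20, the work-commencement date.
Sorted by effective date: F (2019-01-20), E (2019-11-04), C (2019-12-16), B (2020-03-09), A (2020-04-06), D (2020-08-13).
The subordination applies — F was senior to B — so F and B swap.

B, E, C, F, A, D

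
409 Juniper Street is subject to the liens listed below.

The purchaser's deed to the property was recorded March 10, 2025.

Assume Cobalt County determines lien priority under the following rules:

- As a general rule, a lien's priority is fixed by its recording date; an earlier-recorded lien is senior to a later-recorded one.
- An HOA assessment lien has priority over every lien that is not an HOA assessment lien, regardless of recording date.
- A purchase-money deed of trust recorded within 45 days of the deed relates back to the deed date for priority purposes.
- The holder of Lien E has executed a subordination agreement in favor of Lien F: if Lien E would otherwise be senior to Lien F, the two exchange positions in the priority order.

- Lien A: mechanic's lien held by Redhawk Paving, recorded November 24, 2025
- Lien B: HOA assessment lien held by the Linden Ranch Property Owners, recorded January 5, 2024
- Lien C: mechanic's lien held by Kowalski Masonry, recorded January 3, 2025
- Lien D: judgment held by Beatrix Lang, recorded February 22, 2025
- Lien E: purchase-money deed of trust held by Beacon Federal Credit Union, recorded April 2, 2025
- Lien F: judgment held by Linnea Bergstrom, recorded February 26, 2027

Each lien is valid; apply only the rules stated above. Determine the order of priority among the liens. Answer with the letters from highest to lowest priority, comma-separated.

B, C, D, F, A, E

Effective dates: E's effective date is the deed date, March 10, 2025.
B, as an HOA assessment lien, has superpriority and ranks first.
Ordering the rest by effective date: C (January 3, 2025), D (February 22, 2025), E (March 10, 2025), A (November 24, 2025), F (February 26, 2027).
E would otherwise be senior to F, so under the subordination agreement E and F exchange positions.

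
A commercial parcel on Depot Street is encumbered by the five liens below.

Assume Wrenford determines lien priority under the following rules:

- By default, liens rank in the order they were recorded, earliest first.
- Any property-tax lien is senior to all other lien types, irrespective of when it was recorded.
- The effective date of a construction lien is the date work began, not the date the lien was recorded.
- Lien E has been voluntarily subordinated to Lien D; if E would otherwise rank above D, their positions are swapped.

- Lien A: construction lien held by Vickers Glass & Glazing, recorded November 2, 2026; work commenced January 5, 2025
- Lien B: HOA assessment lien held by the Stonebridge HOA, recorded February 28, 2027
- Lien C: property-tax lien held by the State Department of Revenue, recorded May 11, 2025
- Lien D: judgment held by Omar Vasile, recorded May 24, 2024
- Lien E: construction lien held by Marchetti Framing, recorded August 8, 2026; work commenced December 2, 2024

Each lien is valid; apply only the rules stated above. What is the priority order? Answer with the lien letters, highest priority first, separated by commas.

C, D, E, A, B

Effective dates after the stated exceptions: A is treated as recorded January 5, 2025, the work-commencement date; E is treated as recorded December 2, 2024, the work-commencement date.
As a property-tax lien, C is senior to every other lien.
Ordering the rest by effective date: D (May 24, 2024), E (December 2, 2024), A (January 5, 2025), B (February 28, 2027).
E is already junior to D, so the subordination agreement changes nothing.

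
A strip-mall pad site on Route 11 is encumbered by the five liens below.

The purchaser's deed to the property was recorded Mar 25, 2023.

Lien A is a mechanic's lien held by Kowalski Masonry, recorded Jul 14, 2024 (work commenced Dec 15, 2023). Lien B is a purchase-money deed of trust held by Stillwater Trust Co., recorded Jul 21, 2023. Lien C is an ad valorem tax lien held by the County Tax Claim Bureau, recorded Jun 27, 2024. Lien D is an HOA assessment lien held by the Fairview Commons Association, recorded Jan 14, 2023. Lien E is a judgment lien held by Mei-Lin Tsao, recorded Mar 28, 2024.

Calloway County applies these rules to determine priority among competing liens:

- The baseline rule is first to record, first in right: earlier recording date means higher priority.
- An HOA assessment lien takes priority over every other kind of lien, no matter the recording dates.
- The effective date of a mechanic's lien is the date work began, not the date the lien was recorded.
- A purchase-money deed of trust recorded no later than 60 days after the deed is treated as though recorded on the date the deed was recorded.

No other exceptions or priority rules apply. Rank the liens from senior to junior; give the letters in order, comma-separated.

D, B, A, E, C

Effective dates: A is treated as recorded Dec 15, 2023, the work-commencement date; B missed the 60-day window (118 days after the deed), so its recording date stands.
D, as an HOA assessment lien, has superpriority and ranks first.
Remaining liens by effective date: B (Jul 21, 2023), A (Dec 15, 2023), E (Mar 28, 2024), C (Jun 27, 2024).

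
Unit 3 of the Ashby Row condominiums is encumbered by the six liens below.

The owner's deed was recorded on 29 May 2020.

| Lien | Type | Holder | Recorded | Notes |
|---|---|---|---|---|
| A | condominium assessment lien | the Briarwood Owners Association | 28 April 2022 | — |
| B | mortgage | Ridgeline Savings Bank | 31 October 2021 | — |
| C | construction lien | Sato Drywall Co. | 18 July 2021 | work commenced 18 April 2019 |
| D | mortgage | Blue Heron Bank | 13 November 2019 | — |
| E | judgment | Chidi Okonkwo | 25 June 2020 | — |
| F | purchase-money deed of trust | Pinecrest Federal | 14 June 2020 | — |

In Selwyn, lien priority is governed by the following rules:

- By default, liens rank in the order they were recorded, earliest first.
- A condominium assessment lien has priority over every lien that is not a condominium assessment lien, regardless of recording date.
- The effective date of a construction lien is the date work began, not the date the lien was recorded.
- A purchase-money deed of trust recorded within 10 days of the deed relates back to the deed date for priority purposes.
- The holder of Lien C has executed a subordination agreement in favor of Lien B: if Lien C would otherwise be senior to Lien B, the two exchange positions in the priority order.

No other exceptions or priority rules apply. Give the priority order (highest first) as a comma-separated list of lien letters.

Adjusting effective dates: C is treated as recorded 18 April 2019, the work-commencement date; F was recorded 16 days after the deed, outside the 10-day window, so it keeps its recording date.
A is a condominium assessment lien, so it outranks all other liens regardless of date.
Among the remaining liens, by effective date: C (18 April 2019), D (13 November 2019), F (14 June 2020), E (25 June 2020), B (31 October 2021).
C is senior to B before the subordination, so the two trade places.

A, B, D, F, E, C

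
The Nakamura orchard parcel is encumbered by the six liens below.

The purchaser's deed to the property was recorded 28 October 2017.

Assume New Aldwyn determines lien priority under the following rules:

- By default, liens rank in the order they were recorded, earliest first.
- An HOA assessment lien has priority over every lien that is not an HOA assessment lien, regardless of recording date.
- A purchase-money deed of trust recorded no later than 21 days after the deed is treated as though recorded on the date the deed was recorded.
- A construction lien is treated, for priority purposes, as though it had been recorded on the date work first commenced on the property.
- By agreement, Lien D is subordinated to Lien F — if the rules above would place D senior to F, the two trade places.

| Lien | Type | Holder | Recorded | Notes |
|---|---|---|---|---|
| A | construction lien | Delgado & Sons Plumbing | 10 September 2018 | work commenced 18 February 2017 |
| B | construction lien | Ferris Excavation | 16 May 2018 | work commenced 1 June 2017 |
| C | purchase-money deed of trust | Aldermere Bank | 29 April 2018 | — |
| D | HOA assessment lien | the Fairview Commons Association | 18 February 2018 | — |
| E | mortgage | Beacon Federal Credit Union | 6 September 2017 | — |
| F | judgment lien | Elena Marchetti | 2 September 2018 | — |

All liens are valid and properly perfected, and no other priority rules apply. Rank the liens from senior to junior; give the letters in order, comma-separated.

Effective dates after the stated exceptions: A is treated as recorded 18 February 2017, the work-commencement date; B relates back to 1 June 2017 (work commenced); C missed the 21-day window (183 days after the deed), so its recording date stands.
As an HOA assessment lien, D is senior to every other lien.
Among the remaining liens, by effective date: A (18 February 2017), B (1 June 2017), E (6 September 2017), C (29 April 2018), F (2 September 2018).
D would otherwise be senior to F, so under the subordination agreement D and F exchange positions.

F, A, B, E, C, D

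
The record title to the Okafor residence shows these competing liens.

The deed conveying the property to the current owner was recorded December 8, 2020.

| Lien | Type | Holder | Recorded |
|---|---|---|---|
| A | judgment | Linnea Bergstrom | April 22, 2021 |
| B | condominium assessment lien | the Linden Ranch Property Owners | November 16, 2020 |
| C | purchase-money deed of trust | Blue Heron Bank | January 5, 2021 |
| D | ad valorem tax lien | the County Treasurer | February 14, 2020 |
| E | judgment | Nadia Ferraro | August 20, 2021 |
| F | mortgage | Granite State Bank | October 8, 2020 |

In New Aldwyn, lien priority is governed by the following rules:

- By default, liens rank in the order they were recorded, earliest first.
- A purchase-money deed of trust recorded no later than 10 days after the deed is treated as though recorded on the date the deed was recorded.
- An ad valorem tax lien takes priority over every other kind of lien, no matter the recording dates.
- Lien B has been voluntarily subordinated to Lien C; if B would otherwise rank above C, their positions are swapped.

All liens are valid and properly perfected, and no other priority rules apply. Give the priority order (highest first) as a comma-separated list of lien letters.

D, F, C, B, A, E

Effective dates: C missed the 10-day window (28 days after the deed), so its recording date stands.
D is an ad valorem tax lien, so it outranks all other liens regardless of date.
Ordering the rest by effective date: F (October 8, 2020), B (November 16, 2020), C (January 5, 2021), A (April 22, 2021), E (August 20, 2021).
The subordination applies — B was senior to C — so B and C swap.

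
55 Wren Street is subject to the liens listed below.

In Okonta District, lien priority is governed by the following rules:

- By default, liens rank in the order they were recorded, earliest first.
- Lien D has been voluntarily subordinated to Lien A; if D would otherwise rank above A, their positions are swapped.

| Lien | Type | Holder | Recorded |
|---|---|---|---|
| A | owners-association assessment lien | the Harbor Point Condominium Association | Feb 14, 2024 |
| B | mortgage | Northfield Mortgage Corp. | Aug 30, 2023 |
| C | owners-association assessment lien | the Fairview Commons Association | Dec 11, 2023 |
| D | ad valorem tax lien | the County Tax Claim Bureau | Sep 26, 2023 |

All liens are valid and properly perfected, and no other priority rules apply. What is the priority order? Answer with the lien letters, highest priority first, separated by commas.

Ordering by effective date: B (Aug 30, 2023), D (Sep 26, 2023), C (Dec 11, 2023), A (Feb 14, 2024).
Because D would otherwise rank above A, the subordination swaps them.

B, A, C, D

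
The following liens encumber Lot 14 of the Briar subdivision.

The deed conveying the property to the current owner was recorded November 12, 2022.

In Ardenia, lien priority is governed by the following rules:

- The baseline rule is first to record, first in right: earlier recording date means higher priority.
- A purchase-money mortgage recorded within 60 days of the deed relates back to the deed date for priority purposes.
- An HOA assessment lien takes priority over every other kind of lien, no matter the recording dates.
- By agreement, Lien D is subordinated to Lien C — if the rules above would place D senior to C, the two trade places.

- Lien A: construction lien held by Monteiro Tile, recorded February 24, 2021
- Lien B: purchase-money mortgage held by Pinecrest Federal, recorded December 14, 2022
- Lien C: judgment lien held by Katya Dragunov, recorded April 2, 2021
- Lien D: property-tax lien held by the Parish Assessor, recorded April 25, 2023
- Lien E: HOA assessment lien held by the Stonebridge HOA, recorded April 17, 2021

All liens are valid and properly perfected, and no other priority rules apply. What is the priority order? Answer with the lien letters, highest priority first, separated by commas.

E, A, C, B, D

Adjusting effective dates: B relates back to the deed date November 12, 2022.
E, as an HOA assessment lien, has superpriority and ranks first.
Among the remaining liens, by effective date: A (February 24, 2021), C (April 2, 2021), B (November 12, 2022), D (April 25, 2023).
D already ranks below C; the subordination has no effect.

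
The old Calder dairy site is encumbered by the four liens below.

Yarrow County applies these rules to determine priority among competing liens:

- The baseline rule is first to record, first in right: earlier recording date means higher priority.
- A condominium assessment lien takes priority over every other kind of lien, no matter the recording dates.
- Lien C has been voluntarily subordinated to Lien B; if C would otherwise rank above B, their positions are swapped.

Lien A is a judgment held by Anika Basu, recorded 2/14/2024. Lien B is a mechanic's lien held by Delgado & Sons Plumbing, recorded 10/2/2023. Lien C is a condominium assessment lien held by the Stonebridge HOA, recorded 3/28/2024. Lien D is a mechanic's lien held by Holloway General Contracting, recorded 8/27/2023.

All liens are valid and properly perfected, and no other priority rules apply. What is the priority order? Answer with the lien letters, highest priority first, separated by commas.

C is a condominium assessment lien and takes priority over every other lien.
Remaining liens by effective date: D (8/27/2023), B (10/2/2023), A (2/14/2024).
C is senior to B before the subordination, so the two trade places.

B, D, C, A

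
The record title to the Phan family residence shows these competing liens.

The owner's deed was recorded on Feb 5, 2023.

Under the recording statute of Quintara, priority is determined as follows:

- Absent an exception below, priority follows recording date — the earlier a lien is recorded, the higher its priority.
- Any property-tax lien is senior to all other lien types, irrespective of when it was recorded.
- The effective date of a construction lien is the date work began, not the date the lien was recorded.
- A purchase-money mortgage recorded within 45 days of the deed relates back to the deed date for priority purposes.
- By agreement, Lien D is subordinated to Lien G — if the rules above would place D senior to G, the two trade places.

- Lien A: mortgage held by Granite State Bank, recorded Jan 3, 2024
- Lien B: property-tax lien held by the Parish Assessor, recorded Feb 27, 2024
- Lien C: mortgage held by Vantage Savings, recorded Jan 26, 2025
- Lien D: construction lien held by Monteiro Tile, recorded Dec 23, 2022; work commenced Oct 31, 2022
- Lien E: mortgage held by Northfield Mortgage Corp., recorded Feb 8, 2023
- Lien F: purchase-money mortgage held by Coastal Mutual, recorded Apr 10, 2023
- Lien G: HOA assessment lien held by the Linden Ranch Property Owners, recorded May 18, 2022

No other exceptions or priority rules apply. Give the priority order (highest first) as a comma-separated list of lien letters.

B, G, D, E, F, A, C

Effective dates after the stated exceptions: D relates back to Oct 31, 2022 (work commenced); F was recorded 64 days after the deed — beyond 45 days — so no relation-back applies.
B is a property-tax lien and takes priority over every other lien.
Among the remaining liens, by effective date: G (May 18, 2022), D (Oct 31, 2022), E (Feb 8, 2023), F (Apr 10, 2023), A (Jan 3, 2024), C (Jan 26, 2025).
D is already junior to G, so the subordination agreement changes nothing.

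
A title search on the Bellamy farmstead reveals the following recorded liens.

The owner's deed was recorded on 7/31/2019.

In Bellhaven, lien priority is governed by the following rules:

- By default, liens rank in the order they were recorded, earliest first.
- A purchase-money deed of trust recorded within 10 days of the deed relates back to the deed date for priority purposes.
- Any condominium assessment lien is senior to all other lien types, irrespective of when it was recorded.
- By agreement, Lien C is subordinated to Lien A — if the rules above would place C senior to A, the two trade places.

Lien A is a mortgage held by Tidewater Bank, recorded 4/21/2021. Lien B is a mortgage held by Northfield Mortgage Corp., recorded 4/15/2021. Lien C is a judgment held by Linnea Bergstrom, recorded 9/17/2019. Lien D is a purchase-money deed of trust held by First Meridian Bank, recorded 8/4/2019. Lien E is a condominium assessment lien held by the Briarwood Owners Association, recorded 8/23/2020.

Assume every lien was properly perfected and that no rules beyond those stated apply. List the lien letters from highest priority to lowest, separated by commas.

E, D, A, B, C

Adjusting effective dates: D's effective date is the deed date, 7/31/2019.
E, as a condominium assessment lien, has superpriority and ranks first.
Remaining liens by effective date: D (7/31/2019), C (9/17/2019), B (4/15/2021), A (4/21/2021).
C is senior to A before the subordination, so the two trade places.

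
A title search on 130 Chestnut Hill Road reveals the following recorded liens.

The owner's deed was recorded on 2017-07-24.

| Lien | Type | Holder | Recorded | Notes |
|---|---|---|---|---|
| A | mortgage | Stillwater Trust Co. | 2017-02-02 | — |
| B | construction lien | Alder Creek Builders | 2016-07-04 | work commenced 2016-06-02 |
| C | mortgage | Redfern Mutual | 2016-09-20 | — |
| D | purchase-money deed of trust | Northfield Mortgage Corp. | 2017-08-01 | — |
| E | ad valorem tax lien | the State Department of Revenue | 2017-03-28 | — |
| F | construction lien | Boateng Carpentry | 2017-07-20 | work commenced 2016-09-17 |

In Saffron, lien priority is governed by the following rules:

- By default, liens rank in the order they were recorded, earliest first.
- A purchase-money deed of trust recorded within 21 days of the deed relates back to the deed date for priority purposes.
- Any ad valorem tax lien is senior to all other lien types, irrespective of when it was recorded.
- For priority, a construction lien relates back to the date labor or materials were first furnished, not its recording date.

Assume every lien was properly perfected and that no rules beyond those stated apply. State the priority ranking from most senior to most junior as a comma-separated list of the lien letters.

E, B, F, C, A, D

Adjusting effective dates: B relates back to 2016-06-02 (work commenced); D relates back to the deed date 2017-07-24; F is treated as recorded 2016-09-17, the work-commencement date.
E is an ad valorem tax lien, so it outranks all other liens regardless of date.
Among the remaining liens, by effective date: B (2016-06-02), F (2016-09-17), C (2016-09-20), A (2017-02-02), D (2017-07-24).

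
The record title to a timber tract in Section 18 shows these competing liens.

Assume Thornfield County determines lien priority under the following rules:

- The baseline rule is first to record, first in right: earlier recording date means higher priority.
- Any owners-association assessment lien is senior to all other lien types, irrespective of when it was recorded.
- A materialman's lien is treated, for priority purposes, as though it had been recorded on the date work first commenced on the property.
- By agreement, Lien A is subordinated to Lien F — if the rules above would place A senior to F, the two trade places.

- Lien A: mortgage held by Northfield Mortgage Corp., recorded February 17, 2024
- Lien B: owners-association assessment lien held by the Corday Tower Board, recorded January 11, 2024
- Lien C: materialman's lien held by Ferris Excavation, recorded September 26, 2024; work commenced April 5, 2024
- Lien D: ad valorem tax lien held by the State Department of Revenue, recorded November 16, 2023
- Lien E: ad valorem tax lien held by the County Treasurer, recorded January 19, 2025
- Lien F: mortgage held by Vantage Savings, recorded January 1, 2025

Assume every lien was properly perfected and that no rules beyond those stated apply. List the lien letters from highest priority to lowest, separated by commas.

B, D, F, C, A, E

First, effective dates: C's effective date is April 5, 2024, when work began.
B is an owners-association assessment lien and takes priority over every other lien.
Among the remaining liens, by effective date: D (November 16, 2023), A (February 17, 2024), C (April 5, 2024), F (January 1, 2025), E (January 19, 2025).
Because A would otherwise rank above F, the subordination swaps them.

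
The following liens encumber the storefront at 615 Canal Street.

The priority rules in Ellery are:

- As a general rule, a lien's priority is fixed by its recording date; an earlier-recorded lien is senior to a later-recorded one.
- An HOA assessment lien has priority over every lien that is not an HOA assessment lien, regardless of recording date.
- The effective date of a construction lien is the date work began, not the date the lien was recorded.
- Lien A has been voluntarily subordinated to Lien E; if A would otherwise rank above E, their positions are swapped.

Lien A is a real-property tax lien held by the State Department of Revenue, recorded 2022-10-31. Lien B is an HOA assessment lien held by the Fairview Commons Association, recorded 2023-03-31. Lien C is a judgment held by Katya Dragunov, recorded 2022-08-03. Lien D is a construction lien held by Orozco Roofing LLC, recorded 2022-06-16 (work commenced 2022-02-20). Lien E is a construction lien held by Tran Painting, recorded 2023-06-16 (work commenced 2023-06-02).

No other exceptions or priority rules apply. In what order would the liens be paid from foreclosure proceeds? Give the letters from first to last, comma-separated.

Effective dates: D relates back to 2022-02-20 (work commenced); E's effective date is 2023-06-02, when work began.
B, as an HOA assessment lien, has superpriority and ranks first.
Remaining liens by effective date: D (2022-02-20), C (2022-08-03), A (2022-10-31), E (2023-06-02).
A would otherwise be senior to E, so under the subordination agreement A and E exchange positions.

B, D, C, E, A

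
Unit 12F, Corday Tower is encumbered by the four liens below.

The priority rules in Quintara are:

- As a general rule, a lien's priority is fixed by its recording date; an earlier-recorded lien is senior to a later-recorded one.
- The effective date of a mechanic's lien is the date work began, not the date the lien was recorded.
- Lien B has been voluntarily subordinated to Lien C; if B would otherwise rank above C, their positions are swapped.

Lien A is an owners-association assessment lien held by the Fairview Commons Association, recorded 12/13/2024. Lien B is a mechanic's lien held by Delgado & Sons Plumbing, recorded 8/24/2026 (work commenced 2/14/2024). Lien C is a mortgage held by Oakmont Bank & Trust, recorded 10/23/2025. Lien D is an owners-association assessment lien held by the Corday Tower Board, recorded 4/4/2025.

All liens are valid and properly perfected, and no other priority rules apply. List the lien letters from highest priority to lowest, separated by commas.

First, effective dates: B's effective date is 2/14/2024, when work began.
By effective date: B (2/14/2024), A (12/13/2024), D (4/4/2025), C (10/23/2025).
Because B would otherwise rank above C, the subordination swaps them.

C, A, D, B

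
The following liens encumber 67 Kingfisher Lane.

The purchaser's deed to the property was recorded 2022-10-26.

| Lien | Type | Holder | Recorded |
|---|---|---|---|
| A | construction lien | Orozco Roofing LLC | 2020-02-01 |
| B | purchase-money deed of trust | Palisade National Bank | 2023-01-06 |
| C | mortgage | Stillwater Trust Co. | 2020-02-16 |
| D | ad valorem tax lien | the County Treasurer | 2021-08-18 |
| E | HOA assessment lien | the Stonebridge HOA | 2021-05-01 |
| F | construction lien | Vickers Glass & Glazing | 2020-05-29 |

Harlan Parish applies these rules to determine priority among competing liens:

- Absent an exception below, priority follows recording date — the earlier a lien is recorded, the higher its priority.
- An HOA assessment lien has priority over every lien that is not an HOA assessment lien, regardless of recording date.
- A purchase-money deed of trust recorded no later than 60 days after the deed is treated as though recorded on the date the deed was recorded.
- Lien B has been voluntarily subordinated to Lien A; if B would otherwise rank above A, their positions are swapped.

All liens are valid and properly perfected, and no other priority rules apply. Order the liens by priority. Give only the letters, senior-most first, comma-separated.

E, A, C, F, D, B

Effective dates: B was recorded 72 days after the deed, outside the 60-day window, so it keeps its recording date.
E is an HOA assessment lien and takes priority over every other lien.
The other liens, earliest effective date first: A (2020-02-01), C (2020-02-16), F (2020-05-29), D (2021-08-18), B (2023-01-06).
Since B is not senior to A, the subordination leaves the order unchanged.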